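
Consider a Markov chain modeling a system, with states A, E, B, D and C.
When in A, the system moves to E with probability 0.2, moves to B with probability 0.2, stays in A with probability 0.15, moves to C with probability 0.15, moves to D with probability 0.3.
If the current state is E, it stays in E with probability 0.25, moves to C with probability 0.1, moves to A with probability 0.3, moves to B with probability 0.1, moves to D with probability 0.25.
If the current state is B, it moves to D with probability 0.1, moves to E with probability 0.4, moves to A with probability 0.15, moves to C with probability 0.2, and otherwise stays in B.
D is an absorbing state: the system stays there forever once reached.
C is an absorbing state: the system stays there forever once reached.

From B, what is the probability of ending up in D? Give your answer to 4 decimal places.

Let h(s) be the probability of absorption at D starting from transient state s. Then h(D) = 1 and h(C) = 0. By first-step analysis:
h(A) = 0.15·h(A) + 0.2·h(E) + 0.2·h(B) + 0.3·1 + 0.15·0
h(E) = 0.3·h(A) + 0.25·h(E) + 0.1·h(B) + 0.25·1 + 0.1·0
h(B) = 0.15·h(A) + 0.4·h(E) + 0.15·h(B) + 0.1·1 + 0.2·0
Solving: h(A) = 0.6352, h(E) = 0.6594, h(B) = 0.5400.
Starting from B, the probability is 0.5400.

0.5400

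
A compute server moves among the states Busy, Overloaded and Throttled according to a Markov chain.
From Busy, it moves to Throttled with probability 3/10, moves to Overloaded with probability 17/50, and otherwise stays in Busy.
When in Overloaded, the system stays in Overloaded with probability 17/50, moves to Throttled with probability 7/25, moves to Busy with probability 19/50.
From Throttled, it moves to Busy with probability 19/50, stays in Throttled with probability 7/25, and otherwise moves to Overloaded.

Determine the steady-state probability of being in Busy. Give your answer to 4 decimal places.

Let the stationary distribution be π with π = πP and π_1 + π_2 + π_3 = 1.
π_1 = 0.36·π_1 + 0.38·π_2 + 0.38·π_3
π_2 = 0.34·π_1 + 0.34·π_2 + 0.34·π_3
Solving with the normalization constraint gives π = (0.3725, 0.3400, 0.2875).
So the stationary probability of Busy is 0.3725.

0.3725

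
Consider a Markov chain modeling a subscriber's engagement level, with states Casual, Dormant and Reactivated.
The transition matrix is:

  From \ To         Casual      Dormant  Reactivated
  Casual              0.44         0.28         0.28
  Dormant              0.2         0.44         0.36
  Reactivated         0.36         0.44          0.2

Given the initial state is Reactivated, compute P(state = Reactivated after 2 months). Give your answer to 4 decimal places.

Sum over the intermediate state after 1 month:
P = P(Reactivated→Casual)·P(Casual→Reactivated) + P(Reactivated→Dormant)·P(Dormant→Reactivated) + P(Reactivated→Reactivated)·P(Reactivated→Reactivated)
  = 0.36×0.28 + 0.44×0.36 + 0.2×0.2
  = 0.1008 + 0.1584 + 0.0400 = 0.2992

0.2992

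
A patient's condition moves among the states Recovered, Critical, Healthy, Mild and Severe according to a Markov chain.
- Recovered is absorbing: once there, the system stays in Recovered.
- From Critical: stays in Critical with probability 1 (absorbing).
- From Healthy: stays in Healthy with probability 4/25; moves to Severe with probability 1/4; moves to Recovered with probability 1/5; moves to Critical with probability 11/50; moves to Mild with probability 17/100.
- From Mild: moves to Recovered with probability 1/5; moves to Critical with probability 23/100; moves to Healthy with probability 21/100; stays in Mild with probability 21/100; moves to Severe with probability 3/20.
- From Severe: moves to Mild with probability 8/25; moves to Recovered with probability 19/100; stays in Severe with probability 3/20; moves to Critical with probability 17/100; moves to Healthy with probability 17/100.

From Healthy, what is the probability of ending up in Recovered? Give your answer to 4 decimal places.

Let h(s) be the probability of absorption at Recovered starting from transient state s. Then h(Recovered) = 1 and h(Critical) = 0. By first-step analysis:
h(Healthy) = 0.2·1 + 0.22·0 + 0.16·h(Healthy) + 0.17·h(Mild) + 0.25·h(Severe)
h(Mild) = 0.2·1 + 0.23·0 + 0.21·h(Healthy) + 0.21·h(Mild) + 0.15·h(Severe)
h(Severe) = 0.19·1 + 0.17·0 + 0.17·h(Healthy) + 0.32·h(Mild) + 0.15·h(Severe)
Solving: h(Healthy) = 0.4832, h(Mild) = 0.4765, h(Severe) = 0.4995.
Starting from Healthy, the probability is 0.4832.

0.4832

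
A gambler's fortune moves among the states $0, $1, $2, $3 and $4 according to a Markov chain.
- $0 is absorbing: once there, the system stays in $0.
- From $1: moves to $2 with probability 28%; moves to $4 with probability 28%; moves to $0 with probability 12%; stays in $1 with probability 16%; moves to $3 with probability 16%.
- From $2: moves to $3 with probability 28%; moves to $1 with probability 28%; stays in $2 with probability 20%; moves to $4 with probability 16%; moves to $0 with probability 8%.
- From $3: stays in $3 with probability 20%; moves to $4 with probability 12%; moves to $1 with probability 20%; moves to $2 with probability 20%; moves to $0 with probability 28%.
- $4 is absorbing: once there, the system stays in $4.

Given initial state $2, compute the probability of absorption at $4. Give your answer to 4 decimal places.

0.5678

Let h(s) be the probability of absorption at $4 starting from transient state s. Then h($4) = 1 and h($0) = 0. By first-step analysis:
h($1) = 0.12·0 + 0.16·h($1) + 0.28·h($2) + 0.16·h($3) + 0.28·1
h($2) = 0.08·0 + 0.28·h($1) + 0.2·h($2) + 0.28·h($3) + 0.16·1
h($3) = 0.28·0 + 0.2·h($1) + 0.2·h($2) + 0.2·h($3) + 0.12·1
Solving: h($1) = 0.6071, h($2) = 0.5678, h($3) = 0.4437.
Starting from $2, the probability is 0.5678.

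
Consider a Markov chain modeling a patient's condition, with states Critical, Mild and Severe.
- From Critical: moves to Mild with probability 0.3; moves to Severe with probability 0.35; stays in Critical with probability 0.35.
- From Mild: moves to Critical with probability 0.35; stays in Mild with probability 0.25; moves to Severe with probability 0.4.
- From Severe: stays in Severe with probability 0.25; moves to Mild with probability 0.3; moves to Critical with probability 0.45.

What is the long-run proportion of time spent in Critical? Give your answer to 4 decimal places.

0.3831

Let the stationary distribution be π with π = πP and π_1 + π_2 + π_3 = 1.
π_1 = 0.35·π_1 + 0.35·π_2 + 0.45·π_3
π_2 = 0.3·π_1 + 0.25·π_2 + 0.3·π_3
Solving with the normalization constraint gives π = (0.3831, 0.2857, 0.3312).
So the stationary probability of Critical is 0.3831.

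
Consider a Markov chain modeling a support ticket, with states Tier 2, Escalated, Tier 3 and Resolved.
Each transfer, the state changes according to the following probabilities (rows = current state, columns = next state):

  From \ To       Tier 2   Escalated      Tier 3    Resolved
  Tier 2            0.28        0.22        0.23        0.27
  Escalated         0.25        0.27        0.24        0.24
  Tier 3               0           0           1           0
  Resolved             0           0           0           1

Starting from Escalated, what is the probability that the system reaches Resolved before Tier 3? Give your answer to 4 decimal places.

Let h(s) be the probability of absorption at Resolved starting from transient state s. Then h(Resolved) = 1 and h(Tier 3) = 0. By first-step analysis:
h(Tier 2) = 0.28·h(Tier 2) + 0.22·h(Escalated) + 0.23·0 + 0.27·1
h(Escalated) = 0.25·h(Tier 2) + 0.27·h(Escalated) + 0.24·0 + 0.24·1
Solving: h(Tier 2) = 0.5310, h(Escalated) = 0.5106.
Starting from Escalated, the probability is 0.5106.

0.5106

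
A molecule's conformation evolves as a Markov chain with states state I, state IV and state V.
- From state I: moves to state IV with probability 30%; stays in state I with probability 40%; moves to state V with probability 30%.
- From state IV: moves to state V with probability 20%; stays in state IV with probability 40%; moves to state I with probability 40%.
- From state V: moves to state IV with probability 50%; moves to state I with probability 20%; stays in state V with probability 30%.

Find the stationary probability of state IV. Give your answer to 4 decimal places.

Let the stationary distribution be π with π = πP and π_1 + π_2 + π_3 = 1.
π_1 = 0.4·π_1 + 0.4·π_2 + 0.2·π_3
π_2 = 0.3·π_1 + 0.4·π_2 + 0.5·π_3
Solving with the normalization constraint gives π = (0.3478, 0.3913, 0.2609).
So the stationary probability of state IV is 0.3913.

0.3913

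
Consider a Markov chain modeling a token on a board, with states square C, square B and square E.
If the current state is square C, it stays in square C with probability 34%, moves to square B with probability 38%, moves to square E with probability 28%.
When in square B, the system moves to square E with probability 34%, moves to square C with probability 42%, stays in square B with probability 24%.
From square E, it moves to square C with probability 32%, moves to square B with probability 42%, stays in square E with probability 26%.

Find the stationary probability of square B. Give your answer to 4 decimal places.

0.3437

Let the stationary distribution be π with π = πP and π_1 + π_2 + π_3 = 1.
π_1 = 0.34·π_1 + 0.42·π_2 + 0.32·π_3
π_2 = 0.38·π_1 + 0.24·π_2 + 0.42·π_3
Solving with the normalization constraint gives π = (0.3616, 0.3437, 0.2947).
So the stationary probability of square B is 0.3437.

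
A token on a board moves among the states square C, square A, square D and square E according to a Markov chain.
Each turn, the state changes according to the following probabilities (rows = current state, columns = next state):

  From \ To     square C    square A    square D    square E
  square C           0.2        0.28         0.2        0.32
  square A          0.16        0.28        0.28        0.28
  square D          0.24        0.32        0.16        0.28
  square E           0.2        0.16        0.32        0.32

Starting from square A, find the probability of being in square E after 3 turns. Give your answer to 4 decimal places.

Propagate the distribution vector 3 turns from square A.
After 0 turns: (0.0000, 1.0000, 0.0000, 0.0000)
After 1 turn: (0.1600, 0.2800, 0.2800, 0.2800)
After 2 turns: (0.2000, 0.2576, 0.2448, 0.2976)
After 3 turns: (0.1995, 0.2541, 0.2465, 0.2999)
P(in square E after 3 turns) = 0.2999

0.2999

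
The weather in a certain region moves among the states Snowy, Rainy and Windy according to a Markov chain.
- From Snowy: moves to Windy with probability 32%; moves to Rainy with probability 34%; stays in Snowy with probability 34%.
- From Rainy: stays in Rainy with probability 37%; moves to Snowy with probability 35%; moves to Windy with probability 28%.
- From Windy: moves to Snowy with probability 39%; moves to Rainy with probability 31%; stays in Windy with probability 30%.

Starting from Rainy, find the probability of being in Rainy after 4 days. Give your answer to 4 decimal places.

Propagate the distribution vector 4 days from Rainy.
After 0 days: (0.0000, 1.0000, 0.0000)
After 1 day: (0.3500, 0.3700, 0.2800)
After 2 days: (0.3577, 0.3427, 0.2996)
After 3 days: (0.3584, 0.3413, 0.3003)
After 4 days: (0.3584, 0.3412, 0.3003)
P(in Rainy after 4 days) = 0.3412

0.3412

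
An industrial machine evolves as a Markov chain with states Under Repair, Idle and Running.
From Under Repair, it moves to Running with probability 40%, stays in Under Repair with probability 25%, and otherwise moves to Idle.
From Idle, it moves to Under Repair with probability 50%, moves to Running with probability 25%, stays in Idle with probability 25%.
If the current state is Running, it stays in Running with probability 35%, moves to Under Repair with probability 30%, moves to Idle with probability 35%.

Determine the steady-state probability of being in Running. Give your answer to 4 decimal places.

Let the stationary distribution be π with π = πP and π_1 + π_2 + π_3 = 1.
π_1 = 0.25·π_1 + 0.5·π_2 + 0.3·π_3
π_2 = 0.35·π_1 + 0.25·π_2 + 0.35·π_3
Solving with the normalization constraint gives π = (0.3463, 0.3182, 0.3355).
So the stationary probability of Running is 0.3355.

0.3355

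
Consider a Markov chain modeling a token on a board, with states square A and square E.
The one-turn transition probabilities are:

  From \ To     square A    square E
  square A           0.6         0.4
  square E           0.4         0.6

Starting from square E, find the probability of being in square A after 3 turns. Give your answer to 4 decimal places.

0.4960

Propagate the distribution vector 3 turns from square E.
After 0 turns: (0.0000, 1.0000)
After 1 turn: (0.4000, 0.6000)
After 2 turns: (0.4800, 0.5200)
After 3 turns: (0.4960, 0.5040)
P(in square A after 3 turns) = 0.4960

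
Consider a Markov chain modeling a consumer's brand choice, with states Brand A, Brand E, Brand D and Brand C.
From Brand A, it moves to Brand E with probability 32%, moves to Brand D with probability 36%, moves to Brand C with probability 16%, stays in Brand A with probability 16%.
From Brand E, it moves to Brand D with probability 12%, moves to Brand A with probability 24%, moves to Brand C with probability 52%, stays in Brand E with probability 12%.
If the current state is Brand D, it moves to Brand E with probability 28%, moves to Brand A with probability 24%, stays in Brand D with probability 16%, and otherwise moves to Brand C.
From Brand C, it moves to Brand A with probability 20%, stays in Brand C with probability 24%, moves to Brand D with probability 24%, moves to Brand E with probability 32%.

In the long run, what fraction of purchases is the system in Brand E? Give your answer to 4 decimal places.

Let the stationary distribution be π with π = πP and π_1 + π_2 + π_3 + π_4 = 1.
π_1 = 0.16·π_1 + 0.24·π_2 + 0.24·π_3 + 0.2·π_4
π_2 = 0.32·π_1 + 0.12·π_2 + 0.28·π_3 + 0.32·π_4
π_3 = 0.36·π_1 + 0.12·π_2 + 0.16·π_3 + 0.24·π_4
Solving with the normalization constraint gives π = (0.2106, 0.2594, 0.2168, 0.3131).
So the stationary probability of Brand E is 0.2594.

0.2594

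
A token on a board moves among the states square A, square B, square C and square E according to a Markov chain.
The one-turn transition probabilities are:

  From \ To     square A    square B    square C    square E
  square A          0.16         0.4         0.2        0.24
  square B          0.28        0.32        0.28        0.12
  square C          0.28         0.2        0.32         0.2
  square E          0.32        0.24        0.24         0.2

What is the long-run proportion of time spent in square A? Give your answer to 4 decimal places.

0.2567

Let the stationary distribution be π with π = πP and π_1 + π_2 + π_3 + π_4 = 1.
π_1 = 0.16·π_1 + 0.28·π_2 + 0.28·π_3 + 0.32·π_4
π_2 = 0.4·π_1 + 0.32·π_2 + 0.2·π_3 + 0.24·π_4
π_3 = 0.2·π_1 + 0.28·π_2 + 0.32·π_3 + 0.24·π_4
Solving with the normalization constraint gives π = (0.2567, 0.2941, 0.2625, 0.1867).
So the stationary probability of square A is 0.2567.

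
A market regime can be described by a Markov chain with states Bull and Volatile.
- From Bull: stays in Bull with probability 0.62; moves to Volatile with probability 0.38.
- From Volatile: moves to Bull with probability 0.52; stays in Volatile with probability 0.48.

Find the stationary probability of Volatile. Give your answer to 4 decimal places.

0.4222

Let the stationary distribution be π with π = πP and π_1 + π_2 = 1.
π_1 = 0.62·π_1 + 0.52·π_2
Solving with the normalization constraint gives π = (0.5778, 0.4222).
So the stationary probability of Volatile is 0.4222.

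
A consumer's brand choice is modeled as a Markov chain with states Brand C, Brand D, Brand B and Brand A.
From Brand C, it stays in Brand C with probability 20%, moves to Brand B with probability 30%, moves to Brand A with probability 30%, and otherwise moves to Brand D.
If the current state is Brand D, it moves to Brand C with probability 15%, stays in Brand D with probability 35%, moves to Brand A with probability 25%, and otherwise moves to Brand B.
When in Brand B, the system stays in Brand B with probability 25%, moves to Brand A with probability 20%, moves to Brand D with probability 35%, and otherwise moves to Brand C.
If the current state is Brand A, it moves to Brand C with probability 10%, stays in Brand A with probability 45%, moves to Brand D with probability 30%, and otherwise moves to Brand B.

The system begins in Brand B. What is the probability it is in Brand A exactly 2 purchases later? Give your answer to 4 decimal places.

0.2875

Propagate the distribution vector 2 purchases from Brand B.
After 0 purchases: (0.0000, 0.0000, 1.0000, 0.0000)
After 1 purchase: (0.2000, 0.3500, 0.2500, 0.2000)
After 2 purchases: (0.1625, 0.3100, 0.2400, 0.2875)
P(in Brand A after 2 purchases) = 0.2875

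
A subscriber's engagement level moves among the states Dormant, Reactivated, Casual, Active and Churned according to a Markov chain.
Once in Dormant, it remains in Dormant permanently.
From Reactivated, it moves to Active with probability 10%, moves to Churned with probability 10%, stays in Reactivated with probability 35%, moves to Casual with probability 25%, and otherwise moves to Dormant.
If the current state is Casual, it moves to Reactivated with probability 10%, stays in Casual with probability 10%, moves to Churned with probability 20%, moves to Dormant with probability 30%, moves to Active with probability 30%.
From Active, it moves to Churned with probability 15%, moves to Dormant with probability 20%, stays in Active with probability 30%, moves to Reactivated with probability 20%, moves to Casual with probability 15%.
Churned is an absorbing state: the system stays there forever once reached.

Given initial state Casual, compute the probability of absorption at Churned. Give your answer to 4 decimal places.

Let h(s) be the probability of absorption at Churned starting from transient state s. Then h(Churned) = 1 and h(Dormant) = 0. By first-step analysis:
h(Reactivated) = 0.2·0 + 0.35·h(Reactivated) + 0.25·h(Casual) + 0.1·h(Active) + 0.1·1
h(Casual) = 0.3·0 + 0.1·h(Reactivated) + 0.1·h(Casual) + 0.3·h(Active) + 0.2·1
h(Active) = 0.2·0 + 0.2·h(Reactivated) + 0.15·h(Casual) + 0.3·h(Active) + 0.15·1
Solving: h(Reactivated) = 0.3694, h(Casual) = 0.3983, h(Active) = 0.4052.
Starting from Casual, the probability is 0.3983.

0.3983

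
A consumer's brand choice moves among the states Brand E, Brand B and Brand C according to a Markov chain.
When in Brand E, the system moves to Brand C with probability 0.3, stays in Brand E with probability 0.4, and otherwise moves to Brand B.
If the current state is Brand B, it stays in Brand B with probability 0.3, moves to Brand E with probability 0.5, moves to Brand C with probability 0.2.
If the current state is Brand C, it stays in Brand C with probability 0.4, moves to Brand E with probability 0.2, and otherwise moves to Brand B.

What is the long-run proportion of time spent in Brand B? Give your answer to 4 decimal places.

Let the stationary distribution be π with π = πP and π_1 + π_2 + π_3 = 1.
π_1 = 0.4·π_1 + 0.5·π_2 + 0.2·π_3
π_2 = 0.3·π_1 + 0.3·π_2 + 0.4·π_3
Solving with the normalization constraint gives π = (0.3736, 0.3297, 0.2967).
So the stationary probability of Brand B is 0.3297.

0.3297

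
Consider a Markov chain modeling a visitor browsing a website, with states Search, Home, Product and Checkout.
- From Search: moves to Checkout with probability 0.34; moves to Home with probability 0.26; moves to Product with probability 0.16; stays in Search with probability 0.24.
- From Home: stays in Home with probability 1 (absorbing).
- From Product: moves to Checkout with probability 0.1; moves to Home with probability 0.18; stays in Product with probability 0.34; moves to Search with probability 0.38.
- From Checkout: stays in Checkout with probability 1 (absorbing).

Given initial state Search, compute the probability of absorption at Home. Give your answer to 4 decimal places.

0.4546

Let h(s) be the probability of absorption at Home starting from transient state s. Then h(Home) = 1 and h(Checkout) = 0. By first-step analysis:
h(Search) = 0.24·h(Search) + 0.26·1 + 0.16·h(Product) + 0.34·0
h(Product) = 0.38·h(Search) + 0.18·1 + 0.34·h(Product) + 0.1·0
Solving: h(Search) = 0.4546, h(Product) = 0.5345.
Starting from Search, the probability is 0.4546.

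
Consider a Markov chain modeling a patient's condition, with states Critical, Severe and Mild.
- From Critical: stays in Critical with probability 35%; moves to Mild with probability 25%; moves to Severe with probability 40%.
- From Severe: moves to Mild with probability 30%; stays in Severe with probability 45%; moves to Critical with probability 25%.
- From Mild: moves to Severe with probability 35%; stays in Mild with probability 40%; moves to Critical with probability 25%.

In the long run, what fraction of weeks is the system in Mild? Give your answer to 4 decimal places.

0.3179

Let the stationary distribution be π with π = πP and π_1 + π_2 + π_3 = 1.
π_1 = 0.35·π_1 + 0.25·π_2 + 0.25·π_3
π_2 = 0.4·π_1 + 0.45·π_2 + 0.35·π_3
Solving with the normalization constraint gives π = (0.2778, 0.4043, 0.3179).
So the stationary probability of Mild is 0.3179.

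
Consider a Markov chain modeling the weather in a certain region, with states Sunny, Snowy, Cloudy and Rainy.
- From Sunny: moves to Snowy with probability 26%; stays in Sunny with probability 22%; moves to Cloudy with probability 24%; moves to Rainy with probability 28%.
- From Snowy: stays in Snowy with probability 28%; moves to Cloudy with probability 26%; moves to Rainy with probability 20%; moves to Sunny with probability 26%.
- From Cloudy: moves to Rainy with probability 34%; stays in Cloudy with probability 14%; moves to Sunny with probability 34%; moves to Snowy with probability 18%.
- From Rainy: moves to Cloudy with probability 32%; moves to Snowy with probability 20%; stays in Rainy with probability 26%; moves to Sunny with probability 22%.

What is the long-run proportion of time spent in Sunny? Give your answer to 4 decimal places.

Let the stationary distribution be π with π = πP and π_1 + π_2 + π_3 + π_4 = 1.
π_1 = 0.22·π_1 + 0.26·π_2 + 0.34·π_3 + 0.22·π_4
π_2 = 0.26·π_1 + 0.28·π_2 + 0.18·π_3 + 0.2·π_4
π_3 = 0.24·π_1 + 0.26·π_2 + 0.14·π_3 + 0.32·π_4
Solving with the normalization constraint gives π = (0.2582, 0.2290, 0.2420, 0.2708).
So the stationary probability of Sunny is 0.2582.

0.2582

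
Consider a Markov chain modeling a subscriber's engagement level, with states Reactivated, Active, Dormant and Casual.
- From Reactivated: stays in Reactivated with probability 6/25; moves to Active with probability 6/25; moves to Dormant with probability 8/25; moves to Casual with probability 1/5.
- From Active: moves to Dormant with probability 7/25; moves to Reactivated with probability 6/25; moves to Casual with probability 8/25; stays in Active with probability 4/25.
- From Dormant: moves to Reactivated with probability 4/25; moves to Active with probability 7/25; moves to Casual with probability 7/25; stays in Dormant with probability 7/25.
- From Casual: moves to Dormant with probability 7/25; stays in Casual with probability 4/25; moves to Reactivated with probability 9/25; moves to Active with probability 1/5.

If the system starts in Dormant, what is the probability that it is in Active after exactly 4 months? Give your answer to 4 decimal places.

0.2241

Propagate the distribution vector 4 months from Dormant.
After 0 months: (0.0000, 0.0000, 1.0000, 0.0000)
After 1 month: (0.1600, 0.2800, 0.2800, 0.2800)
After 2 months: (0.2512, 0.2176, 0.2864, 0.2448)
After 3 months: (0.2465, 0.2243, 0.2900, 0.2392)
After 4 months: (0.2455, 0.2241, 0.2899, 0.2405)
P(in Active after 4 months) = 0.2241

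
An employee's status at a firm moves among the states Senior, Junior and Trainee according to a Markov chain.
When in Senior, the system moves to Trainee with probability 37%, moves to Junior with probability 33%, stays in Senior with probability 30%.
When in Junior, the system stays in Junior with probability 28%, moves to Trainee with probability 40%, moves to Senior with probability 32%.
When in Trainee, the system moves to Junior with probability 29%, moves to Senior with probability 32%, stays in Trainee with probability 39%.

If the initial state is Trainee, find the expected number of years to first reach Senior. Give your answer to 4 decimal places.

3.1250

Let t(s) be the expected number of years to first reach Senior from state s, with t(Senior) = 0. Conditioning on the first year:
t(Junior) = 1 + 0.28·t(Junior) + 0.4·t(Trainee)
t(Trainee) = 1 + 0.29·t(Junior) + 0.39·t(Trainee)
Solving: t(Junior) = 3.1250, t(Trainee) = 3.1250.
Expected years from Trainee to Senior: 3.1250.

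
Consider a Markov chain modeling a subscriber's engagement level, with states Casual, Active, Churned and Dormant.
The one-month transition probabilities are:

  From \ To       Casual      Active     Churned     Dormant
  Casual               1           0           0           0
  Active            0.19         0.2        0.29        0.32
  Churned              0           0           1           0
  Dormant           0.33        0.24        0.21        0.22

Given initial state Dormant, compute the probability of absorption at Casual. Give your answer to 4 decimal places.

Let h(s) be the probability of absorption at Casual starting from transient state s. Then h(Casual) = 1 and h(Churned) = 0. By first-step analysis:
h(Active) = 0.19·1 + 0.2·h(Active) + 0.29·0 + 0.32·h(Dormant)
h(Dormant) = 0.33·1 + 0.24·h(Active) + 0.21·0 + 0.22·h(Dormant)
Solving: h(Active) = 0.4638, h(Dormant) = 0.5658.
Starting from Dormant, the probability is 0.5658.

0.5658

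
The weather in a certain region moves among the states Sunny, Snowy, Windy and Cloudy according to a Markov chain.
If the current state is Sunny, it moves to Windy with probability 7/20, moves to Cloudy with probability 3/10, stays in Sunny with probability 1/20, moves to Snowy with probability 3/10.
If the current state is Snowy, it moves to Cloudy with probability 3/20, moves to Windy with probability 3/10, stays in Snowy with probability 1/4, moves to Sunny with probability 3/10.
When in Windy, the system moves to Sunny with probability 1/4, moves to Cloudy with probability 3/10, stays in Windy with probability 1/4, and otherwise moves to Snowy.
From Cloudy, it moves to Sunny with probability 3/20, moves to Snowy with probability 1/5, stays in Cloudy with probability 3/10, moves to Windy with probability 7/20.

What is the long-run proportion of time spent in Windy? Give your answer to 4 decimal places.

Let the stationary distribution be π with π = πP and π_1 + π_2 + π_3 + π_4 = 1.
π_1 = 0.05·π_1 + 0.3·π_2 + 0.25·π_3 + 0.15·π_4
π_2 = 0.3·π_1 + 0.25·π_2 + 0.2·π_3 + 0.2·π_4
π_3 = 0.35·π_1 + 0.3·π_2 + 0.25·π_3 + 0.35·π_4
Solving with the normalization constraint gives π = (0.1959, 0.2311, 0.3077, 0.2653).
So the stationary probability of Windy is 0.3077.

0.3077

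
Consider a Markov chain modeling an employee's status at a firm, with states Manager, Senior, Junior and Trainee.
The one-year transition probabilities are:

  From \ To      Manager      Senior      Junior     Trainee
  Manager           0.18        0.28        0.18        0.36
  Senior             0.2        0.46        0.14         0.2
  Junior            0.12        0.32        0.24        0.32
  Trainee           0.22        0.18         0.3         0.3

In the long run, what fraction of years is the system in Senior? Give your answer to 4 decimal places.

0.3173

Let the stationary distribution be π with π = πP and π_1 + π_2 + π_3 + π_4 = 1.
π_1 = 0.18·π_1 + 0.2·π_2 + 0.12·π_3 + 0.22·π_4
π_2 = 0.28·π_1 + 0.46·π_2 + 0.32·π_3 + 0.18·π_4
π_3 = 0.18·π_1 + 0.14·π_2 + 0.24·π_3 + 0.3·π_4
Solving with the normalization constraint gives π = (0.1848, 0.3173, 0.2142, 0.2836).
So the stationary probability of Senior is 0.3173.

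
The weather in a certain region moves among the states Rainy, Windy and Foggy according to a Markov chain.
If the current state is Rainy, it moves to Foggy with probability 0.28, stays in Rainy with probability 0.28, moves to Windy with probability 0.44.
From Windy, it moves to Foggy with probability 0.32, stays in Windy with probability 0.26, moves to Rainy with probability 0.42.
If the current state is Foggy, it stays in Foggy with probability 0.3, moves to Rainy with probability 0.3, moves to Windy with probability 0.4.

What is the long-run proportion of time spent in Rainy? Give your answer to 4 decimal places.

0.3368

Let the stationary distribution be π with π = πP and π_1 + π_2 + π_3 = 1.
π_1 = 0.28·π_1 + 0.42·π_2 + 0.3·π_3
π_2 = 0.44·π_1 + 0.26·π_2 + 0.4·π_3
Solving with the normalization constraint gives π = (0.3368, 0.3627, 0.3005).
So the stationary probability of Rainy is 0.3368.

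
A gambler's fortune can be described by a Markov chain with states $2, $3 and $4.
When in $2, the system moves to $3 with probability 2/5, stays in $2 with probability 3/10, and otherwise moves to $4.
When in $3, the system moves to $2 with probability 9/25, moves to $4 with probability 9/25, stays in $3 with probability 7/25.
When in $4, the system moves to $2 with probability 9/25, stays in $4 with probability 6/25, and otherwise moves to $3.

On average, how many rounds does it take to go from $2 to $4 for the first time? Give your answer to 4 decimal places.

3.1111

Let t(s) be the expected number of rounds to first reach $4 from state s, with t($4) = 0. Conditioning on the first round:
t($2) = 1 + 0.3·t($2) + 0.4·t($3)
t($3) = 1 + 0.36·t($2) + 0.28·t($3)
Solving: t($2) = 3.1111, t($3) = 2.9444.
Expected rounds from $2 to $4: 3.1111.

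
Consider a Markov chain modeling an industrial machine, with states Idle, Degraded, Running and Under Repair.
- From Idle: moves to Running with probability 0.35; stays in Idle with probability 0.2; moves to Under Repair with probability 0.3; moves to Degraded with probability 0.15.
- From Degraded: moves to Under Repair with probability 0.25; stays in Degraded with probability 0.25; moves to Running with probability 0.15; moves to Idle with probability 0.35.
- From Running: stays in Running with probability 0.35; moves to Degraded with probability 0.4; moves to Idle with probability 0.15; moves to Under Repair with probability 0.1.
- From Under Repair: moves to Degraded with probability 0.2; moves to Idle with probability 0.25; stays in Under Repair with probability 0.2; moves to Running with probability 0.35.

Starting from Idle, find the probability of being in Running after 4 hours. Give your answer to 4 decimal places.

0.2967

Propagate the distribution vector 4 hours from Idle.
After 0 hours: (1.0000, 0.0000, 0.0000, 0.0000)
After 1 hour: (0.2000, 0.1500, 0.3500, 0.3000)
After 2 hours: (0.2200, 0.2675, 0.3200, 0.1925)
After 3 hours: (0.2338, 0.2664, 0.2965, 0.2034)
After 4 hours: (0.2353, 0.2609, 0.2967, 0.2070)
P(in Running after 4 hours) = 0.2967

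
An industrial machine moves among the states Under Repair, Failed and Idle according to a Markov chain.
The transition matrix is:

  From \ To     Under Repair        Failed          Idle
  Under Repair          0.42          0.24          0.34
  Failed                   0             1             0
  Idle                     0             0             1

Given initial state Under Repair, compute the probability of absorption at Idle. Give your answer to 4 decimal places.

0.5862

Let h(s) be the probability of absorption at Idle starting from transient state s. Then h(Idle) = 1 and h(Failed) = 0. By first-step analysis:
h(Under Repair) = 0.42·h(Under Repair) + 0.24·0 + 0.34·1
Solving: h(Under Repair) = 0.5862.
Starting from Under Repair, the probability is 0.5862.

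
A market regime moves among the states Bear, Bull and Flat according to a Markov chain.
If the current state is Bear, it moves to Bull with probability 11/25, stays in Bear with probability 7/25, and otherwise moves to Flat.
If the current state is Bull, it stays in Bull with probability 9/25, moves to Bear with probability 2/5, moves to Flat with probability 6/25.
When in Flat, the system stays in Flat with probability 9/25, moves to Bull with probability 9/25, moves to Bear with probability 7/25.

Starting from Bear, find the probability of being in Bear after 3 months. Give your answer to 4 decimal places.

Propagate the distribution vector 3 months from Bear.
After 0 months: (1.0000, 0.0000, 0.0000)
After 1 month: (0.2800, 0.4400, 0.2800)
After 2 months: (0.3328, 0.3824, 0.2848)
After 3 months: (0.3259, 0.3866, 0.2875)
P(in Bear after 3 months) = 0.3259

0.3259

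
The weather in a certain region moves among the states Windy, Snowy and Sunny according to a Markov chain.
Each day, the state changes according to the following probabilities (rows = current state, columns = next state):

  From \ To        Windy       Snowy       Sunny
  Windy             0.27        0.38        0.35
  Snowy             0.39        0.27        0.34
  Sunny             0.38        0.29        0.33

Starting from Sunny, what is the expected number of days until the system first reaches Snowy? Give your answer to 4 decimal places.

3.1171

Let t(s) be the expected number of days to first reach Snowy from state s, with t(Snowy) = 0. Conditioning on the first day:
t(Windy) = 1 + 0.27·t(Windy) + 0.35·t(Sunny)
t(Sunny) = 1 + 0.38·t(Windy) + 0.33·t(Sunny)
Solving: t(Windy) = 2.8644, t(Sunny) = 3.1171.
Expected days from Sunny to Snowy: 3.1171.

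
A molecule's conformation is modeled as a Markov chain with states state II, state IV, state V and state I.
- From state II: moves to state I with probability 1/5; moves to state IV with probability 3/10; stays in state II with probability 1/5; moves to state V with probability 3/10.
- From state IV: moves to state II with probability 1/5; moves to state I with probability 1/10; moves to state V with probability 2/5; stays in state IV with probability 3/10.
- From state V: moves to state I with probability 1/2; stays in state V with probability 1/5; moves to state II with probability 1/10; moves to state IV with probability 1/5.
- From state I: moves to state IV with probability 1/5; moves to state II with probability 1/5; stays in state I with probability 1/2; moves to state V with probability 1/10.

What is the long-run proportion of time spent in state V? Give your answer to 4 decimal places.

0.2310

Let the stationary distribution be π with π = πP and π_1 + π_2 + π_3 + π_4 = 1.
π_1 = 0.2·π_1 + 0.2·π_2 + 0.1·π_3 + 0.2·π_4
π_2 = 0.3·π_1 + 0.3·π_2 + 0.2·π_3 + 0.2·π_4
π_3 = 0.3·π_1 + 0.4·π_2 + 0.2·π_3 + 0.1·π_4
Solving with the normalization constraint gives π = (0.1769, 0.2419, 0.2310, 0.3502).
So the stationary probability of state V is 0.2310.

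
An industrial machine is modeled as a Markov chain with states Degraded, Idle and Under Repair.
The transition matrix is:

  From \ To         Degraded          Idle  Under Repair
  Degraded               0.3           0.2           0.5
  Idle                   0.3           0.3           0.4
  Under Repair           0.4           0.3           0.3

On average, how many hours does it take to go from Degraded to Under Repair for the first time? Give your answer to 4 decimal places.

2.0930

Let t(s) be the expected number of hours to first reach Under Repair from state s, with t(Under Repair) = 0. Conditioning on the first hour:
t(Degraded) = 1 + 0.3·t(Degraded) + 0.2·t(Idle)
t(Idle) = 1 + 0.3·t(Degraded) + 0.3·t(Idle)
Solving: t(Degraded) = 2.0930, t(Idle) = 2.3256.
Expected hours from Degraded to Under Repair: 2.0930.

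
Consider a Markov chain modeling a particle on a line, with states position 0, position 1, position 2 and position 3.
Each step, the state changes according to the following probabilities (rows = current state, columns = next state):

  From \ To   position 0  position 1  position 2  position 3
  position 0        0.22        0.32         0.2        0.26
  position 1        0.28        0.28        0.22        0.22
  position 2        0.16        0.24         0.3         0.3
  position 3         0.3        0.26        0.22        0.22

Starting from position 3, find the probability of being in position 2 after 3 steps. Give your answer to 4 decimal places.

Propagate the distribution vector 3 steps from position 3.
After 0 steps: (0.0000, 0.0000, 0.0000, 1.0000)
After 1 step: (0.3000, 0.2600, 0.2200, 0.2200)
After 2 steps: (0.2400, 0.2788, 0.2316, 0.2496)
After 3 steps: (0.2428, 0.2753, 0.2337, 0.2481)
P(in position 2 after 3 steps) = 0.2337

0.2337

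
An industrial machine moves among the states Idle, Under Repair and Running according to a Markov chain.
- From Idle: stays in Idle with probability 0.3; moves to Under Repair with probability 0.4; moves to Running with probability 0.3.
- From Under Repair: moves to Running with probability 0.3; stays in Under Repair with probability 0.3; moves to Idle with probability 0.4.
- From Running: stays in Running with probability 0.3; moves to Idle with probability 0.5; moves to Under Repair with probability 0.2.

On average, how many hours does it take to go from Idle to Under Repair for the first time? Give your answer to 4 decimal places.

Let t(s) be the expected number of hours to first reach Under Repair from state s, with t(Under Repair) = 0. Conditioning on the first hour:
t(Idle) = 1 + 0.3·t(Idle) + 0.3·t(Running)
t(Running) = 1 + 0.5·t(Idle) + 0.3·t(Running)
Solving: t(Idle) = 2.9412, t(Running) = 3.5294.
Expected hours from Idle to Under Repair: 2.9412.

2.9412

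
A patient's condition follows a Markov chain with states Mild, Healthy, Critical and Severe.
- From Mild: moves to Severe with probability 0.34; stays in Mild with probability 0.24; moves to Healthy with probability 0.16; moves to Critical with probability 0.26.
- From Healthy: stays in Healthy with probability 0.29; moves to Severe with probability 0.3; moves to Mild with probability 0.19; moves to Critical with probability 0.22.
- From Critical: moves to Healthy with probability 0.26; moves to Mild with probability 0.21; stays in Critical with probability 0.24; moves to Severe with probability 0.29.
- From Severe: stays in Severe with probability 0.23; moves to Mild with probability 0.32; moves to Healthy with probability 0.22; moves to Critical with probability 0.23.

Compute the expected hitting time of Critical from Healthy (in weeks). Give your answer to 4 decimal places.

4.3015

Let t(s) be the expected number of weeks to first reach Critical from state s, with t(Critical) = 0. Conditioning on the first week:
t(Mild) = 1 + 0.24·t(Mild) + 0.16·t(Healthy) + 0.34·t(Severe)
t(Healthy) = 1 + 0.19·t(Mild) + 0.29·t(Healthy) + 0.3·t(Severe)
t(Severe) = 1 + 0.32·t(Mild) + 0.22·t(Healthy) + 0.23·t(Severe)
Solving: t(Mild) = 4.1178, t(Healthy) = 4.3015, t(Severe) = 4.2390.
Expected weeks from Healthy to Critical: 4.3015.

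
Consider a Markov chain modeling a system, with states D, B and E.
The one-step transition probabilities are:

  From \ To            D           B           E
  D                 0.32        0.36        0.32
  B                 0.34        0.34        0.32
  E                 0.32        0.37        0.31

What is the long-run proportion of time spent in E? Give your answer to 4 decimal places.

0.3168

Let the stationary distribution be π with π = πP and π_1 + π_2 + π_3 = 1.
π_1 = 0.32·π_1 + 0.34·π_2 + 0.32·π_3
π_2 = 0.36·π_1 + 0.34·π_2 + 0.37·π_3
Solving with the normalization constraint gives π = (0.3271, 0.3560, 0.3168).
So the stationary probability of E is 0.3168.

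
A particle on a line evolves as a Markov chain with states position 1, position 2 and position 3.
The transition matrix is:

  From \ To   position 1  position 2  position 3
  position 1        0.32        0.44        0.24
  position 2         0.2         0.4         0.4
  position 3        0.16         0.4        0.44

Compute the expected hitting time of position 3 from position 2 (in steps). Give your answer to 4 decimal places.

2.7500

Let t(s) be the expected number of steps to first reach position 3 from state s, with t(position 3) = 0. Conditioning on the first step:
t(position 1) = 1 + 0.32·t(position 1) + 0.44·t(position 2)
t(position 2) = 1 + 0.2·t(position 1) + 0.4·t(position 2)
Solving: t(position 1) = 3.2500, t(position 2) = 2.7500.
Expected steps from position 2 to position 3: 2.7500.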